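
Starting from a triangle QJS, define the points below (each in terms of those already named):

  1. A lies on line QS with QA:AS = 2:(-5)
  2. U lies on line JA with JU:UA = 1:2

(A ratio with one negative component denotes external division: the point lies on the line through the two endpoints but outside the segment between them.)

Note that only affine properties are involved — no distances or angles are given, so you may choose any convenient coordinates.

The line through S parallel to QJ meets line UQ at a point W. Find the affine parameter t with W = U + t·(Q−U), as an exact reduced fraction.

t = 11/2

Set Q = (0, 0), J = (1, 0), S = (0, 1); any affine frame gives the same invariant.
1. A lies on line QS with QA:AS = 2:(-5) ⇒ A = (0, -2/3)
2. U lies on line JA with JU:UA = 1:2 ⇒ U = (2/3, -2/9)
through S parallel to QJ: direction (1, 0); meets UQ at W = (-3, 1)
W = U + t·(Q−U) with t = 11/2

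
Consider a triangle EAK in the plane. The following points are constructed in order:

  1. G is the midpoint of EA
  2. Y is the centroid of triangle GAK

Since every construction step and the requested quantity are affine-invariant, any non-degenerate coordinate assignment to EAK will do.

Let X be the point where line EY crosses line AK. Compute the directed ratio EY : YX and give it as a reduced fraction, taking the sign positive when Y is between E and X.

Choose coordinates E = (0, 0), A = (1, 0), K = (0, 1).
1. G is the midpoint of EA ⇒ G = (1/2, 0)
2. Y is the centroid of triangle GAK ⇒ Y = (1/2, 1/3)
line EY meets AK at X = (3/5, 2/5)
Y = E + t·(X−E) with t = 5/6, so EY:YX = 5/6:1/6

EY:YX = 5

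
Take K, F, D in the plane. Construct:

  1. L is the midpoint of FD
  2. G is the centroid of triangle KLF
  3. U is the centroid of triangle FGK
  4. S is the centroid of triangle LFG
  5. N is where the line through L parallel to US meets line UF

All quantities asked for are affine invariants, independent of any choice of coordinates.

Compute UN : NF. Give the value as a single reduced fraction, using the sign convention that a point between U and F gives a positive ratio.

UN:NF = -4/9

Assign K = (0, 0), F = (1, 0), D = (0, 1) — the answer is frame-independent, so this choice is without loss of generality.
1. L is the midpoint of FD ⇒ L = (1/2, 1/2)
2. G is the centroid of triangle KLF ⇒ G = (1/2, 1/6)
3. U is the centroid of triangle FGK ⇒ U = (1/2, 1/18)
4. S is the centroid of triangle LFG ⇒ S = (2/3, 2/9)
5. N is where the line through L parallel to US meets line UF ⇒ N = (1/10, 1/10)
N = U + t·(F−U) with t = -4/5, so UN:NF = t:(1−t) = -4/5:9/5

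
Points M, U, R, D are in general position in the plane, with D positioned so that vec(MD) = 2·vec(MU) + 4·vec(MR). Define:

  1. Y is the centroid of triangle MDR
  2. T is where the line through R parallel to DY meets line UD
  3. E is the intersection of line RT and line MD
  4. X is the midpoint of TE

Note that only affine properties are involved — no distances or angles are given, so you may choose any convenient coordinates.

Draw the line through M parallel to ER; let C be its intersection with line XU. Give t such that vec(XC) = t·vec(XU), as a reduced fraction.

t = 4/11

Work in coordinates with M = (0, 0), U = (1, 0), R = (0, 1), D = (2, 4).
1. Y is the centroid of triangle MDR ⇒ Y = (2/3, 5/3)
2. T is where the line through R parallel to DY meets line UD ⇒ T = (20/9, 44/9)
3. E is the intersection of line RT and line MD ⇒ E = (4, 8)
4. X is the midpoint of TE ⇒ X = (28/9, 58/9)
through M parallel to ER: direction (-4, -7); meets XU at C = (232/99, 406/99)
C = X + t·(U−X) with t = 4/11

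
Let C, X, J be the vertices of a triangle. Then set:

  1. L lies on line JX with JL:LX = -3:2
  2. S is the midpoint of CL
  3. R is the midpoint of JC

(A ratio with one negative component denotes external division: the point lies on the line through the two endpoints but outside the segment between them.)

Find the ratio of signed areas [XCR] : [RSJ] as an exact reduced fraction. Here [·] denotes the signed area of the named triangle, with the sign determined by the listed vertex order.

Choose coordinates C = (0, 0), X = (1, 0), J = (0, 1).
1. L lies on line JX with JL:LX = -3:2 ⇒ L = (3, -2)
2. S is the midpoint of CL ⇒ S = (3/2, -1)
3. R is the midpoint of JC ⇒ R = (0, 1/2)
2·[XCR] = -1/2, 2·[RSJ] = 3/4
[XCR]:[RSJ] = -1/2:3/4 = -2/3

[XCR]:[RSJ] = -2/3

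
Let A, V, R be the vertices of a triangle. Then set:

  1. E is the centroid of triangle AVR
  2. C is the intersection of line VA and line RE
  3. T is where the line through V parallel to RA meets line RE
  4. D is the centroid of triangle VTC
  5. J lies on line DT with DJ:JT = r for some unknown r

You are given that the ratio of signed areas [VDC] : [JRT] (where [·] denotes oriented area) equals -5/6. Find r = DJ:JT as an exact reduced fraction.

Set A = (0, 0), V = (1, 0), R = (0, 1); any affine frame gives the same invariant.
1. E is the centroid of triangle AVR ⇒ E = (1/3, 1/3)
2. C is the intersection of line VA and line RE ⇒ C = (1/2, 0)
3. T is where the line through V parallel to RA meets line RE ⇒ T = (1, -1)
4. D is the centroid of triangle VTC ⇒ D = (5/6, -1/3)
5. With DJ:JT = r, write λ = r/(r+1) so J = D + λ·(T−D); J is affine-linear in λ
Every point depending on J is an affine combination of J and λ-independent points, so each such coordinate is linear in λ; the λ² term in each signed area is a multiple of (T−D)×(T−D) = 0, so 2·[VDC] and 2·[JRT] are each linear in λ. Evaluating at λ=0 and λ=1:
  2·[VDC] = -1/6,   2·[JRT] = -1/3·λ + 1/3
So [VDC]:[JRT] = (-1/6) / (-1/3·λ + 1/3). Setting this equal to -5/6:
  -1/6 = -5/6·(-1/3·λ + 1/3)  ⇒  λ = 2/5
Then r = λ/(1−λ) = (2/5)/(3/5) = 2/3. Check: with r = 2/3, J = (9/10, -3/5) and [VDC]:[JRT] = -5/6 as required.

r = 2/3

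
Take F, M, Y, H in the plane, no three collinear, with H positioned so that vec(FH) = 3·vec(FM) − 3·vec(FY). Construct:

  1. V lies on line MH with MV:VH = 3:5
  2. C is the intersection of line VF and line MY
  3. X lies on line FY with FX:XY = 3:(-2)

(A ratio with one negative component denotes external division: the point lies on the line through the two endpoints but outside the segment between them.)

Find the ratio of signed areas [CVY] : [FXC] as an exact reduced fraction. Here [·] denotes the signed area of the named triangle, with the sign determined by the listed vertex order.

[CVY]:[FXC] = 1/8

Choose coordinates F = (0, 0), M = (1, 0), Y = (0, 1), H = (3, -3).
1. V lies on line MH with MV:VH = 3:5 ⇒ V = (7/4, -9/8)
2. C is the intersection of line VF and line MY ⇒ C = (14/5, -9/5)
3. X lies on line FY with FX:XY = 3:(-2) ⇒ X = (0, 3)
2·[CVY] = -21/20, 2·[FXC] = -42/5
[CVY]:[FXC] = -21/20:-42/5 = 1/8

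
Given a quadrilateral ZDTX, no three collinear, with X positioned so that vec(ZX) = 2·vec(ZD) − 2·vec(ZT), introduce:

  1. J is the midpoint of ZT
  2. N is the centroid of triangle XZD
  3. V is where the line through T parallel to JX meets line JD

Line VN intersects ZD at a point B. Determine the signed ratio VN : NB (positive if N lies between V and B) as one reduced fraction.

Work in coordinates with Z = (0, 0), D = (1, 0), T = (0, 1), X = (2, -2).
1. J is the midpoint of ZT ⇒ J = (0, 1/2)
2. N is the centroid of triangle XZD ⇒ N = (1, -2/3)
3. V is where the line through T parallel to JX meets line JD ⇒ V = (2/3, 1/6)
line VN meets ZD at B = (11/15, 0)
N = V + t·(B−V) with t = 5, so VN:NB = 5:-4

VN:NB = -5/4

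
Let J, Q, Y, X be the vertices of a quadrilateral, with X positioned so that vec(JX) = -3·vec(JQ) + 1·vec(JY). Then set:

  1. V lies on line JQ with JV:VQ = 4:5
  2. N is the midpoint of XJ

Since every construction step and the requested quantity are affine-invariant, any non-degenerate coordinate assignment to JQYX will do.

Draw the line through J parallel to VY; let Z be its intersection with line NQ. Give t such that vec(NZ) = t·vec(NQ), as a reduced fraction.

Assign J = (0, 0), Q = (1, 0), Y = (0, 1), X = (-3, 1) — the answer is frame-independent, so this choice is without loss of generality.
1. V lies on line JQ with JV:VQ = 4:5 ⇒ V = (4/9, 0)
2. N is the midpoint of XJ ⇒ N = (-3/2, 1/2)
through J parallel to VY: direction (-4/9, 1); meets NQ at Z = (-4/41, 9/41)
Z = N + t·(Q−N) with t = 23/41

t = 23/41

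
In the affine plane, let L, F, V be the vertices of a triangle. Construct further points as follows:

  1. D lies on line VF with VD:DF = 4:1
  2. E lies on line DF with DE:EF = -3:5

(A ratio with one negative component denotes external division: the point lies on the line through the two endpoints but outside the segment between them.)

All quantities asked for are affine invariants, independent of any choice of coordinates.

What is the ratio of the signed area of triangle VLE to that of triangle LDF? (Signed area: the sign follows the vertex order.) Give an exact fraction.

[VLE]:[LDF] = -5/2

Choose coordinates L = (0, 0), F = (1, 0), V = (0, 1).
1. D lies on line VF with VD:DF = 4:1 ⇒ D = (4/5, 1/5)
2. E lies on line DF with DE:EF = -3:5 ⇒ E = (1/2, 1/2)
2·[VLE] = 1/2, 2·[LDF] = -1/5
[VLE]:[LDF] = 1/2:-1/5 = -5/2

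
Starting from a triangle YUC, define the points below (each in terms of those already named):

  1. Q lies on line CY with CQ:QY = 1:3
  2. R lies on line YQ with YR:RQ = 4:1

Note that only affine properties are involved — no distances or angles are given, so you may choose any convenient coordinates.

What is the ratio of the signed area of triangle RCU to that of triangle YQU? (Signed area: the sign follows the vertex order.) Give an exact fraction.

[RCU]:[YQU] = 8/15

Work in coordinates with Y = (0, 0), U = (1, 0), C = (0, 1).
1. Q lies on line CY with CQ:QY = 1:3 ⇒ Q = (0, 3/4)
2. R lies on line YQ with YR:RQ = 4:1 ⇒ R = (0, 3/5)
2·[RCU] = -2/5, 2·[YQU] = -3/4
[RCU]:[YQU] = -2/5:-3/4 = 8/15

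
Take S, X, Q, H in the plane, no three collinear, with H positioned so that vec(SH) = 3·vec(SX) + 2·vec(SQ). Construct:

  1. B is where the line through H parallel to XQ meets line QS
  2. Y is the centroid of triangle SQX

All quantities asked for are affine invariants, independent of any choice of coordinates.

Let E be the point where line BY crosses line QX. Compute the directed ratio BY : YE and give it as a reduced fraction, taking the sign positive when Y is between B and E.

BY:YE = -13

Assign S = (0, 0), X = (1, 0), Q = (0, 1), H = (3, 2) — the answer is frame-independent, so this choice is without loss of generality.
1. B is where the line through H parallel to XQ meets line QS ⇒ B = (0, 5)
2. Y is the centroid of triangle SQX ⇒ Y = (1/3, 1/3)
line BY meets QX at E = (4/13, 9/13)
Y = B + t·(E−B) with t = 13/12, so BY:YE = 13/12:-1/12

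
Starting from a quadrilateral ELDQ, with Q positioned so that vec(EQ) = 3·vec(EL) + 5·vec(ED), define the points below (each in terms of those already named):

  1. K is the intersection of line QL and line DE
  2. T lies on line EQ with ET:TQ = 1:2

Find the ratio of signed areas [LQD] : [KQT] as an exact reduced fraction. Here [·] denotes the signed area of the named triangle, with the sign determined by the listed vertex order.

Set E = (0, 0), L = (1, 0), D = (0, 1), Q = (3, 5); any affine frame gives the same invariant.
1. K is the intersection of line QL and line DE ⇒ K = (0, -5/2)
2. T lies on line EQ with ET:TQ = 1:2 ⇒ T = (1, 5/3)
2·[LQD] = 7, 2·[KQT] = 5
[LQD]:[KQT] = 7:5 = 7/5

[LQD]:[KQT] = 7/5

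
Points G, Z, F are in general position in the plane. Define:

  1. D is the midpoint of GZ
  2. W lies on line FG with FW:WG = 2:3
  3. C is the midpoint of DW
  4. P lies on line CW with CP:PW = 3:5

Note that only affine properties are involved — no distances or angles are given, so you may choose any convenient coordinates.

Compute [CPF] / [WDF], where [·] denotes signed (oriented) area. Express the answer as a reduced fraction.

Choose coordinates G = (0, 0), Z = (1, 0), F = (0, 1).
1. D is the midpoint of GZ ⇒ D = (1/2, 0)
2. W lies on line FG with FW:WG = 2:3 ⇒ W = (0, 3/5)
3. C is the midpoint of DW ⇒ C = (1/4, 3/10)
4. P lies on line CW with CP:PW = 3:5 ⇒ P = (5/32, 33/80)
2·[CPF] = -3/80, 2·[WDF] = 1/5
[CPF]:[WDF] = -3/80:1/5 = -3/16

[CPF]:[WDF] = -3/16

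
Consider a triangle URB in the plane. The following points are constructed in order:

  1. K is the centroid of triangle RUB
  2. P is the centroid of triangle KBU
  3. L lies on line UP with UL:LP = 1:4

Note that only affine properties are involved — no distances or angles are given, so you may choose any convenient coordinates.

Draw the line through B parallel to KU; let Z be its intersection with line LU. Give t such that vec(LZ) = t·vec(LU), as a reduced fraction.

Assign U = (0, 0), R = (1, 0), B = (0, 1) — the answer is frame-independent, so this choice is without loss of generality.
1. K is the centroid of triangle RUB ⇒ K = (1/3, 1/3)
2. P is the centroid of triangle KBU ⇒ P = (1/9, 4/9)
3. L lies on line UP with UL:LP = 1:4 ⇒ L = (1/45, 4/45)
through B parallel to KU: direction (-1/3, -1/3); meets LU at Z = (1/3, 4/3)
Z = L + t·(U−L) with t = -14

t = -14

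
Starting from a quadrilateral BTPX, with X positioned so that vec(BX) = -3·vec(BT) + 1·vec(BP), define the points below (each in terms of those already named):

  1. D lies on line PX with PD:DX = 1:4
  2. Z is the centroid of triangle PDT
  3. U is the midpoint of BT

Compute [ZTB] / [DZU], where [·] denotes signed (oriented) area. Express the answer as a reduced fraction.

Work in coordinates with B = (0, 0), T = (1, 0), P = (0, 1), X = (-3, 1).
1. D lies on line PX with PD:DX = 1:4 ⇒ D = (-3/5, 1)
2. Z is the centroid of triangle PDT ⇒ Z = (2/15, 2/3)
3. U is the midpoint of BT ⇒ U = (1/2, 0)
2·[ZTB] = -2/3, 2·[DZU] = -11/30
[ZTB]:[DZU] = -2/3:-11/30 = 20/11

[ZTB]:[DZU] = 20/11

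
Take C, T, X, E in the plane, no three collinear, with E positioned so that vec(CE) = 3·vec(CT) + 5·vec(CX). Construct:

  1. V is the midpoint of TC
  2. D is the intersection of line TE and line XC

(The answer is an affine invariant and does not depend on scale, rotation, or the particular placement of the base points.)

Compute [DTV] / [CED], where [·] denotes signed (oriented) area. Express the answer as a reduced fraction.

[DTV]:[CED] = -1/6

Assign C = (0, 0), T = (1, 0), X = (0, 1), E = (3, 5) — the answer is frame-independent, so this choice is without loss of generality.
1. V is the midpoint of TC ⇒ V = (1/2, 0)
2. D is the intersection of line TE and line XC ⇒ D = (0, -5/2)
2·[DTV] = 5/4, 2·[CED] = -15/2
[DTV]:[CED] = 5/4:-15/2 = -1/6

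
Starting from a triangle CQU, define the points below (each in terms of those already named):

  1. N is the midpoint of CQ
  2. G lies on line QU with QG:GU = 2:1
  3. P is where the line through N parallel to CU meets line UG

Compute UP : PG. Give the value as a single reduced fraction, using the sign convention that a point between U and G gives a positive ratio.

UP:PG = -3

Work in coordinates with C = (0, 0), Q = (1, 0), U = (0, 1).
1. N is the midpoint of CQ ⇒ N = (1/2, 0)
2. G lies on line QU with QG:GU = 2:1 ⇒ G = (1/3, 2/3)
3. P is where the line through N parallel to CU meets line UG ⇒ P = (1/2, 1/2)
P = U + t·(G−U) with t = 3/2, so UP:PG = t:(1−t) = 3/2:-1/2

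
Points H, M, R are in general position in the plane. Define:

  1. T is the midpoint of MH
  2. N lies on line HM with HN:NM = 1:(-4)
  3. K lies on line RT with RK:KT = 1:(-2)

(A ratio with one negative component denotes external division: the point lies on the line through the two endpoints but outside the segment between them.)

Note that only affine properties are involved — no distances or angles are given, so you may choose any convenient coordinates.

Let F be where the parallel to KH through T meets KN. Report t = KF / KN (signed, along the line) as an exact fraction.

Work in coordinates with H = (0, 0), M = (1, 0), R = (0, 1).
1. T is the midpoint of MH ⇒ T = (1/2, 0)
2. N lies on line HM with HN:NM = 1:(-4) ⇒ N = (-1/3, 0)
3. K lies on line RT with RK:KT = 1:(-2) ⇒ K = (-1/2, 2)
through T parallel to KH: direction (1/2, -2); meets KN at F = (-3/4, 5)
F = K + t·(N−K) with t = -3/2

t = -3/2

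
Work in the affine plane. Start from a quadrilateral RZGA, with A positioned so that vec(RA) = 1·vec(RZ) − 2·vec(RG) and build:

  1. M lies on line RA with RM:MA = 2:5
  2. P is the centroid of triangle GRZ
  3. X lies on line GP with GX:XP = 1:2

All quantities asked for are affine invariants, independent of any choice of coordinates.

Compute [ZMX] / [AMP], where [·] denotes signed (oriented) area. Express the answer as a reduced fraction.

Assign R = (0, 0), Z = (1, 0), G = (0, 1), A = (1, -2) — the answer is frame-independent, so this choice is without loss of generality.
1. M lies on line RA with RM:MA = 2:5 ⇒ M = (2/7, -4/7)
2. P is the centroid of triangle GRZ ⇒ P = (1/3, 1/3)
3. X lies on line GP with GX:XP = 1:2 ⇒ X = (1/9, 7/9)
2·[ZMX] = -67/63, 2·[AMP] = -5/7
[ZMX]:[AMP] = -67/63:-5/7 = 67/45

[ZMX]:[AMP] = 67/45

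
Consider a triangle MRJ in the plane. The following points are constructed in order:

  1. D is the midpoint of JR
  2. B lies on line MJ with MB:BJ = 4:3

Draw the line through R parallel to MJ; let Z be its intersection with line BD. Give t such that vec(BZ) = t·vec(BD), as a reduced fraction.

Work in coordinates with M = (0, 0), R = (1, 0), J = (0, 1).
1. D is the midpoint of JR ⇒ D = (1/2, 1/2)
2. B lies on line MJ with MB:BJ = 4:3 ⇒ B = (0, 4/7)
through R parallel to MJ: direction (0, 1); meets BD at Z = (1, 3/7)
Z = B + t·(D−B) with t = 2

t = 2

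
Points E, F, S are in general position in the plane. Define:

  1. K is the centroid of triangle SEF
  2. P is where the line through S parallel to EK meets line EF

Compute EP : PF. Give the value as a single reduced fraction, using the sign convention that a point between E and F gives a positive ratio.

EP:PF = -1/2

Assign E = (0, 0), F = (1, 0), S = (0, 1) — the answer is frame-independent, so this choice is without loss of generality.
1. K is the centroid of triangle SEF ⇒ K = (1/3, 1/3)
2. P is where the line through S parallel to EK meets line EF ⇒ P = (-1, 0)
P = E + t·(F−E) with t = -1, so EP:PF = t:(1−t) = -1:2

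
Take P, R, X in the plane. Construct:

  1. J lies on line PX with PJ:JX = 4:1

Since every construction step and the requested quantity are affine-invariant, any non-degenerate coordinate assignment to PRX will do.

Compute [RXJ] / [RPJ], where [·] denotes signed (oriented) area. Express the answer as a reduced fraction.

[RXJ]:[RPJ] = -1/4

Work in coordinates with P = (0, 0), R = (1, 0), X = (0, 1).
1. J lies on line PX with PJ:JX = 4:1 ⇒ J = (0, 4/5)
2·[RXJ] = 1/5, 2·[RPJ] = -4/5
[RXJ]:[RPJ] = 1/5:-4/5 = -1/4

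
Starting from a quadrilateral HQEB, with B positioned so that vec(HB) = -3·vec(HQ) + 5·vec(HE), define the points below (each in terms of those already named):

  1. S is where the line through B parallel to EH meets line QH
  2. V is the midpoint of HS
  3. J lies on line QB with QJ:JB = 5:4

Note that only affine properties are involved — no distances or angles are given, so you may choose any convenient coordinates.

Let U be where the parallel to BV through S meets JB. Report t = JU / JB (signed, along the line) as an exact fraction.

t = 47/20

Work in coordinates with H = (0, 0), Q = (1, 0), E = (0, 1), B = (-3, 5).
1. S is where the line through B parallel to EH meets line QH ⇒ S = (-3, 0)
2. V is the midpoint of HS ⇒ V = (-3/2, 0)
3. J lies on line QB with QJ:JB = 5:4 ⇒ J = (-11/9, 25/9)
through S parallel to BV: direction (3/2, -5); meets JB at U = (-27/5, 8)
U = J + t·(B−J) with t = 47/20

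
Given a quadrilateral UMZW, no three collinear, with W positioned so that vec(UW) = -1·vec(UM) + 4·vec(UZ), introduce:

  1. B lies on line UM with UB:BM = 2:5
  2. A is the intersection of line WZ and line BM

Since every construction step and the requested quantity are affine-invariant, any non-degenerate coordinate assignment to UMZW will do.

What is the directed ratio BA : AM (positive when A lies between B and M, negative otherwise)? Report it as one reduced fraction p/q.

Set U = (0, 0), M = (1, 0), Z = (0, 1), W = (-1, 4); any affine frame gives the same invariant.
1. B lies on line UM with UB:BM = 2:5 ⇒ B = (2/7, 0)
2. A is the intersection of line WZ and line BM ⇒ A = (1/3, 0)
A = B + t·(M−B) with t = 1/15, so BA:AM = t:(1−t) = 1/15:14/15

BA:AM = 1/14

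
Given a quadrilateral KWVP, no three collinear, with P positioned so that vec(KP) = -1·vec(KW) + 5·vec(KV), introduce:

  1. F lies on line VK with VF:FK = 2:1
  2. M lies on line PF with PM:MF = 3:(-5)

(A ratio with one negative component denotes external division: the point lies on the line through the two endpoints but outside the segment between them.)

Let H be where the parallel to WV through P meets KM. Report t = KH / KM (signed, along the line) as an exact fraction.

Set K = (0, 0), W = (1, 0), V = (0, 1), P = (-1, 5); any affine frame gives the same invariant.
1. F lies on line VK with VF:FK = 2:1 ⇒ F = (0, 1/3)
2. M lies on line PF with PM:MF = 3:(-5) ⇒ M = (-5/2, 12)
through P parallel to WV: direction (-1, 1); meets KM at H = (-20/19, 96/19)
H = K + t·(M−K) with t = 8/19

t = 8/19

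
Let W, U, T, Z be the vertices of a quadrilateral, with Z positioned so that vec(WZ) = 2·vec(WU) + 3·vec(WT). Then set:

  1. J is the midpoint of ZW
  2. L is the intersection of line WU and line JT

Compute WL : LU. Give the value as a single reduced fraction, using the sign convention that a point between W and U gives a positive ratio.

WL:LU = -2/3

Choose coordinates W = (0, 0), U = (1, 0), T = (0, 1), Z = (2, 3).
1. J is the midpoint of ZW ⇒ J = (1, 3/2)
2. L is the intersection of line WU and line JT ⇒ L = (-2, 0)
L = W + t·(U−W) with t = -2, so WL:LU = t:(1−t) = -2:3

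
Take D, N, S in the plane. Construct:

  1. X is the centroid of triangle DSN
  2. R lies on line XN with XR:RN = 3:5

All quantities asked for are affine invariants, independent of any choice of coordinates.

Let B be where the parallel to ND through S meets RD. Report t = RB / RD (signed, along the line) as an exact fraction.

Assign D = (0, 0), N = (1, 0), S = (0, 1) — the answer is frame-independent, so this choice is without loss of generality.
1. X is the centroid of triangle DSN ⇒ X = (1/3, 1/3)
2. R lies on line XN with XR:RN = 3:5 ⇒ R = (7/12, 5/24)
through S parallel to ND: direction (-1, 0); meets RD at B = (14/5, 1)
B = R + t·(D−R) with t = -19/5

t = -19/5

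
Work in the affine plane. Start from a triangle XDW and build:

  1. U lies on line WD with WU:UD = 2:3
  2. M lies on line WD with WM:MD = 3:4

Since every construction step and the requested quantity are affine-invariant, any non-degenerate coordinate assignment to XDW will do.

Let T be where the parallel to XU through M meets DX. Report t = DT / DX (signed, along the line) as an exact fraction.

t = 20/21

Work in coordinates with X = (0, 0), D = (1, 0), W = (0, 1).
1. U lies on line WD with WU:UD = 2:3 ⇒ U = (2/5, 3/5)
2. M lies on line WD with WM:MD = 3:4 ⇒ M = (3/7, 4/7)
through M parallel to XU: direction (2/5, 3/5); meets DX at T = (1/21, 0)
T = D + t·(X−D) with t = 20/21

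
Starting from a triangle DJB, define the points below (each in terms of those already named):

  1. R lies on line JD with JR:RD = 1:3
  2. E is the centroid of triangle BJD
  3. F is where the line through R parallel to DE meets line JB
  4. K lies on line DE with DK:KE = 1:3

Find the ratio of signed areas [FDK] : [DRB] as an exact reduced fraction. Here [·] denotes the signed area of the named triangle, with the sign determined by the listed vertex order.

Set D = (0, 0), J = (1, 0), B = (0, 1); any affine frame gives the same invariant.
1. R lies on line JD with JR:RD = 1:3 ⇒ R = (3/4, 0)
2. E is the centroid of triangle BJD ⇒ E = (1/3, 1/3)
3. F is where the line through R parallel to DE meets line JB ⇒ F = (7/8, 1/8)
4. K lies on line DE with DK:KE = 1:3 ⇒ K = (1/12, 1/12)
2·[FDK] = -1/16, 2·[DRB] = 3/4
[FDK]:[DRB] = -1/16:3/4 = -1/12

[FDK]:[DRB] = -1/12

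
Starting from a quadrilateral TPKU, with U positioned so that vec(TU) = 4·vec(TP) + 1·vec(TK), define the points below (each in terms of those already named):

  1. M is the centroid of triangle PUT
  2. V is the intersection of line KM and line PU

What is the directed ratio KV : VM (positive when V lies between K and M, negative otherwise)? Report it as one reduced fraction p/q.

Choose coordinates T = (0, 0), P = (1, 0), K = (0, 1), U = (4, 1).
1. M is the centroid of triangle PUT ⇒ M = (5/3, 1/3)
2. V is the intersection of line KM and line PU ⇒ V = (20/11, 3/11)
V = K + t·(M−K) with t = 12/11, so KV:VM = t:(1−t) = 12/11:-1/11

KV:VM = -12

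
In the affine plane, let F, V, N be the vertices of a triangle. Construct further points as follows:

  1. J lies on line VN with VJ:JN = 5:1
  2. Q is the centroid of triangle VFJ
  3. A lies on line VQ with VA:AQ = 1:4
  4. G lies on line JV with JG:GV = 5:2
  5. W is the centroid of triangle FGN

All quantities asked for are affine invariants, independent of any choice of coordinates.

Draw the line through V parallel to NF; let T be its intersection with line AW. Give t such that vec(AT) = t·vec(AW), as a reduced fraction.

Work in coordinates with F = (0, 0), V = (1, 0), N = (0, 1).
1. J lies on line VN with VJ:JN = 5:1 ⇒ J = (1/6, 5/6)
2. Q is the centroid of triangle VFJ ⇒ Q = (7/18, 5/18)
3. A lies on line VQ with VA:AQ = 1:4 ⇒ A = (79/90, 1/18)
4. G lies on line JV with JG:GV = 5:2 ⇒ G = (16/21, 5/21)
5. W is the centroid of triangle FGN ⇒ W = (16/63, 26/63)
through V parallel to NF: direction (0, -1); meets AW at T = (1, -17/1179)
T = A + t·(W−A) with t = -77/393

t = -77/393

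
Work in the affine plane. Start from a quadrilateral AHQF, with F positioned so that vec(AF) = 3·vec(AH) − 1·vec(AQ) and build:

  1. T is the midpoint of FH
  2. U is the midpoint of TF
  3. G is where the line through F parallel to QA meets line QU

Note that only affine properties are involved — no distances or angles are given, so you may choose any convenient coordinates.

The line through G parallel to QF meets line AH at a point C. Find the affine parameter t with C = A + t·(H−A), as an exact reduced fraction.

t = 27/20

Work in coordinates with A = (0, 0), H = (1, 0), Q = (0, 1), F = (3, -1).
1. T is the midpoint of FH ⇒ T = (2, -1/2)
2. U is the midpoint of TF ⇒ U = (5/2, -3/4)
3. G is where the line through F parallel to QA meets line QU ⇒ G = (3, -11/10)
through G parallel to QF: direction (3, -2); meets AH at C = (27/20, 0)
C = A + t·(H−A) with t = 27/20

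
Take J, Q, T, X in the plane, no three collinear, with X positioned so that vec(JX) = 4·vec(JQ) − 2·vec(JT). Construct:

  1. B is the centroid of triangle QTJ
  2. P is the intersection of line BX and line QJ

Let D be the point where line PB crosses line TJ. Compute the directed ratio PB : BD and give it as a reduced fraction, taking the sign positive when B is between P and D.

Set J = (0, 0), Q = (1, 0), T = (0, 1), X = (4, -2); any affine frame gives the same invariant.
1. B is the centroid of triangle QTJ ⇒ B = (1/3, 1/3)
2. P is the intersection of line BX and line QJ ⇒ P = (6/7, 0)
line PB meets TJ at D = (0, 6/11)
B = P + t·(D−P) with t = 11/18, so PB:BD = 11/18:7/18

PB:BD = 11/7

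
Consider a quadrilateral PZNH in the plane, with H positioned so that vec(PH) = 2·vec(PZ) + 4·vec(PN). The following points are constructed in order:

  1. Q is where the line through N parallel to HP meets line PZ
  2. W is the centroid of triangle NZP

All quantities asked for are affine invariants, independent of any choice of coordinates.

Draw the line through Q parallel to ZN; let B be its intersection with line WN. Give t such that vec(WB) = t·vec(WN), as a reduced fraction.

Choose coordinates P = (0, 0), Z = (1, 0), N = (0, 1), H = (2, 4).
1. Q is where the line through N parallel to HP meets line PZ ⇒ Q = (-1/2, 0)
2. W is the centroid of triangle NZP ⇒ W = (1/3, 1/3)
through Q parallel to ZN: direction (-1, 1); meets WN at B = (3/2, -2)
B = W + t·(N−W) with t = -7/2

t = -7/2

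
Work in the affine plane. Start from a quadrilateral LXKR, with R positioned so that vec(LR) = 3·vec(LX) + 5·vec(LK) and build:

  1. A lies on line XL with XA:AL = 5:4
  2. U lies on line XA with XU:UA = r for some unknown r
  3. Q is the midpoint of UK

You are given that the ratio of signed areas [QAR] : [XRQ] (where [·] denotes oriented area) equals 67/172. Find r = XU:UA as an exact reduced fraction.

Work in coordinates with L = (0, 0), X = (1, 0), K = (0, 1), R = (3, 5).
1. A lies on line XL with XA:AL = 5:4 ⇒ A = (4/9, 0)
2. With XU:UA = r, write λ = r/(r+1) so U = X + λ·(A−X); U is affine-linear in λ
3. Q is the midpoint of UK ⇒ Q is an affine combination of earlier points and hence also affine-linear in λ
Every point depending on U is an affine combination of U and λ-independent points, so each such coordinate is linear in λ; the λ² term in each signed area is a multiple of (A−X)×(A−X) = 0, so 2·[QAR] and 2·[XRQ] are each linear in λ. Evaluating at λ=0 and λ=1:
  2·[QAR] = 25/18·λ + 1,   2·[XRQ] = 25/18·λ + 7/2
So [QAR]:[XRQ] = (25/18·λ + 1) / (25/18·λ + 7/2). Setting this equal to 67/172:
  25/18·λ + 1 = 67/172·(25/18·λ + 7/2)  ⇒  λ = 3/7
Then r = λ/(1−λ) = (3/7)/(4/7) = 3/4. Check: with r = 3/4, U = (16/21, 0) and [QAR]:[XRQ] = 67/172 as required.

r = 3/4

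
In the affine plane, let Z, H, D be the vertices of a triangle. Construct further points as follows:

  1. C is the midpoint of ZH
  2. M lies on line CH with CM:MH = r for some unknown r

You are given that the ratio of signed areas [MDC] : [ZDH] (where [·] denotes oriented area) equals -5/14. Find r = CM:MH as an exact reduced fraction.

Choose coordinates Z = (0, 0), H = (1, 0), D = (0, 1).
1. C is the midpoint of ZH ⇒ C = (1/2, 0)
2. With CM:MH = r, write λ = r/(r+1) so M = C + λ·(H−C); M is affine-linear in λ
Every point depending on M is an affine combination of M and λ-independent points, so each such coordinate is linear in λ; the λ² term in each signed area is a multiple of (H−C)×(H−C) = 0, so 2·[MDC] and 2·[ZDH] are each linear in λ. Evaluating at λ=0 and λ=1:
  2·[MDC] = 1/2·λ,   2·[ZDH] = -1
So [MDC]:[ZDH] = (1/2·λ) / (-1). Setting this equal to -5/14:
  1/2·λ = -5/14·(-1)  ⇒  λ = 5/7
Then r = λ/(1−λ) = (5/7)/(2/7) = 5/2. Check: with r = 5/2, M = (6/7, 0) and [MDC]:[ZDH] = -5/14 as required.

r = 5/2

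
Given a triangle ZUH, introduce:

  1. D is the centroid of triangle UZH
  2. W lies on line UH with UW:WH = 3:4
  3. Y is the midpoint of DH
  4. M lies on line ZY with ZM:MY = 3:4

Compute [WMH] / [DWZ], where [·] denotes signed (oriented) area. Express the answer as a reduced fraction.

Set Z = (0, 0), U = (1, 0), H = (0, 1); any affine frame gives the same invariant.
1. D is the centroid of triangle UZH ⇒ D = (1/3, 1/3)
2. W lies on line UH with UW:WH = 3:4 ⇒ W = (4/7, 3/7)
3. Y is the midpoint of DH ⇒ Y = (1/6, 2/3)
4. M lies on line ZY with ZM:MY = 3:4 ⇒ M = (1/14, 2/7)
2·[WMH] = -18/49, 2·[DWZ] = -1/21
[WMH]:[DWZ] = -18/49:-1/21 = 54/7

[WMH]:[DWZ] = 54/7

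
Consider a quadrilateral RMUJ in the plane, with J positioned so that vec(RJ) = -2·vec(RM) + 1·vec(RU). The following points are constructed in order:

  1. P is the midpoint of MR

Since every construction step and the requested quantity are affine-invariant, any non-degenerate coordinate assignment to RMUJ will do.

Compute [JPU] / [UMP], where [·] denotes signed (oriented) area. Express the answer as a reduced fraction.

Assign R = (0, 0), M = (1, 0), U = (0, 1), J = (-2, 1) — the answer is frame-independent, so this choice is without loss of generality.
1. P is the midpoint of MR ⇒ P = (1/2, 0)
2·[JPU] = 2, 2·[UMP] = -1/2
[JPU]:[UMP] = 2:-1/2 = -4

[JPU]:[UMP] = -4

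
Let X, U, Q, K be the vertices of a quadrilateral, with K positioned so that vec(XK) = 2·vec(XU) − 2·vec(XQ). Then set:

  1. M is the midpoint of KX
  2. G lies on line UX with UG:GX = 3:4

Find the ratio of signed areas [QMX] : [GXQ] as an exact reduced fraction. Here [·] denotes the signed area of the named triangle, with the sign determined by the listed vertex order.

Choose coordinates X = (0, 0), U = (1, 0), Q = (0, 1), K = (2, -2).
1. M is the midpoint of KX ⇒ M = (1, -1)
2. G lies on line UX with UG:GX = 3:4 ⇒ G = (4/7, 0)
2·[QMX] = -1, 2·[GXQ] = -4/7
[QMX]:[GXQ] = -1:-4/7 = 7/4

[QMX]:[GXQ] = 7/4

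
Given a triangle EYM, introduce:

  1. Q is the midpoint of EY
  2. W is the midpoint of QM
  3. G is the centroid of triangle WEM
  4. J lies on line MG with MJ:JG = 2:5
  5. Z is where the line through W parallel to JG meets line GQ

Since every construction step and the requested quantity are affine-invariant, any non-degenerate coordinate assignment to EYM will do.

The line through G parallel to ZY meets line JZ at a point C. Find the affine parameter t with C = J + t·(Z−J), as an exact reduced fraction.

t = 40/61

Work in coordinates with E = (0, 0), Y = (1, 0), M = (0, 1).
1. Q is the midpoint of EY ⇒ Q = (1/2, 0)
2. W is the midpoint of QM ⇒ W = (1/4, 1/2)
3. G is the centroid of triangle WEM ⇒ G = (1/12, 1/2)
4. J lies on line MG with MJ:JG = 2:5 ⇒ J = (1/42, 6/7)
5. Z is where the line through W parallel to JG meets line GQ ⇒ Z = (7/24, 1/4)
through G parallel to ZY: direction (17/24, -1/4); meets JZ at C = (73/366, 28/61)
C = J + t·(Z−J) with t = 40/61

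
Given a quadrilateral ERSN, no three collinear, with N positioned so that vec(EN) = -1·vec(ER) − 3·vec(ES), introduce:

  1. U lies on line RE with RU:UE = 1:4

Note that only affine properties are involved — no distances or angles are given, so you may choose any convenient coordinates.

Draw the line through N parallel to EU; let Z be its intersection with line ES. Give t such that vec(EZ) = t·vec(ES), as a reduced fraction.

Assign E = (0, 0), R = (1, 0), S = (0, 1), N = (-1, -3) — the answer is frame-independent, so this choice is without loss of generality.
1. U lies on line RE with RU:UE = 1:4 ⇒ U = (4/5, 0)
through N parallel to EU: direction (4/5, 0); meets ES at Z = (0, -3)
Z = E + t·(S−E) with t = -3

t = -3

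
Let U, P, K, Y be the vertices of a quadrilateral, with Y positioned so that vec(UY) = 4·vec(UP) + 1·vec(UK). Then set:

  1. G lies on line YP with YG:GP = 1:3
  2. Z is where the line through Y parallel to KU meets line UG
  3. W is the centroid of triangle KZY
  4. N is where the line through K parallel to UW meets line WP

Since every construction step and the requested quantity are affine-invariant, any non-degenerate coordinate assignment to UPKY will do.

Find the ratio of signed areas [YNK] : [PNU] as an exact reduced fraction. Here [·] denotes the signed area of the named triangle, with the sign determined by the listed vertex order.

[YNK]:[PNU] = 206/71

Choose coordinates U = (0, 0), P = (1, 0), K = (0, 1), Y = (4, 1).
1. G lies on line YP with YG:GP = 1:3 ⇒ G = (13/4, 3/4)
2. Z is where the line through Y parallel to KU meets line UG ⇒ Z = (4, 12/13)
3. W is the centroid of triangle KZY ⇒ W = (8/3, 38/39)
4. N is where the line through K parallel to UW meets line WP ⇒ N = (412/57, 142/39)
2·[YNK] = 412/39, 2·[PNU] = 142/39
[YNK]:[PNU] = 412/39:142/39 = 206/71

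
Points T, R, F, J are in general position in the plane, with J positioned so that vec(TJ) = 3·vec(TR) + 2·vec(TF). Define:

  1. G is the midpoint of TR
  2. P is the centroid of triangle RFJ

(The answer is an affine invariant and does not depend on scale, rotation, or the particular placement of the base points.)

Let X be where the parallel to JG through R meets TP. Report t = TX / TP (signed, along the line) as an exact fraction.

Set T = (0, 0), R = (1, 0), F = (0, 1), J = (3, 2); any affine frame gives the same invariant.
1. G is the midpoint of TR ⇒ G = (1/2, 0)
2. P is the centroid of triangle RFJ ⇒ P = (4/3, 1)
through R parallel to JG: direction (-5/2, -2); meets TP at X = (16, 12)
X = T + t·(P−T) with t = 12

t = 12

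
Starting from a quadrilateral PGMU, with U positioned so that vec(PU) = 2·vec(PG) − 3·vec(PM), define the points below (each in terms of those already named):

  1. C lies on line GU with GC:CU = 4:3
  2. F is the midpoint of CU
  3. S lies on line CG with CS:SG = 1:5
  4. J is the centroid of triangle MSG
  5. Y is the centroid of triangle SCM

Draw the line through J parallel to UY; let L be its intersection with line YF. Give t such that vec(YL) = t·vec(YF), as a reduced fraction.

Set P = (0, 0), G = (1, 0), M = (0, 1), U = (2, -3); any affine frame gives the same invariant.
1. C lies on line GU with GC:CU = 4:3 ⇒ C = (11/7, -12/7)
2. F is the midpoint of CU ⇒ F = (25/14, -33/14)
3. S lies on line CG with CS:SG = 1:5 ⇒ S = (31/21, -10/7)
4. J is the centroid of triangle MSG ⇒ J = (52/63, -1/7)
5. Y is the centroid of triangle SCM ⇒ Y = (64/63, -5/7)
through J parallel to UY: direction (-62/63, 16/7); meets YF at L = (964/567, -137/63)
L = Y + t·(F−Y) with t = 8/9

t = 8/9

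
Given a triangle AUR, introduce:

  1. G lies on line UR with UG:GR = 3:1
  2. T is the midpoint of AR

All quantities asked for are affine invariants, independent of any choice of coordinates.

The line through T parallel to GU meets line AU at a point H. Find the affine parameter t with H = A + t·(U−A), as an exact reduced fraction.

t = 1/2

Set A = (0, 0), U = (1, 0), R = (0, 1); any affine frame gives the same invariant.
1. G lies on line UR with UG:GR = 3:1 ⇒ G = (1/4, 3/4)
2. T is the midpoint of AR ⇒ T = (0, 1/2)
through T parallel to GU: direction (3/4, -3/4); meets AU at H = (1/2, 0)
H = A + t·(U−A) with t = 1/2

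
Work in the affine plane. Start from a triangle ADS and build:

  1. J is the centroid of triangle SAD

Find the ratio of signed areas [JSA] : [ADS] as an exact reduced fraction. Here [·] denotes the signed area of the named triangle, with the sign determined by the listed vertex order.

[JSA]:[ADS] = 1/3

Set A = (0, 0), D = (1, 0), S = (0, 1); any affine frame gives the same invariant.
1. J is the centroid of triangle SAD ⇒ J = (1/3, 1/3)
2·[JSA] = 1/3, 2·[ADS] = 1
[JSA]:[ADS] = 1/3:1 = 1/3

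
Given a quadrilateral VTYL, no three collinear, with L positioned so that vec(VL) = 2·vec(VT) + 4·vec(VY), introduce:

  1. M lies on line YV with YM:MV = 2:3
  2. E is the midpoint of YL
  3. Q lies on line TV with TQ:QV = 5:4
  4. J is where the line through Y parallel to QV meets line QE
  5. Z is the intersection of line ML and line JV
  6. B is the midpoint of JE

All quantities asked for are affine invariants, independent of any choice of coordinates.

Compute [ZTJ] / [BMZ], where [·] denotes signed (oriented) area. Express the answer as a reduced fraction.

Assign V = (0, 0), T = (1, 0), Y = (0, 1), L = (2, 4) — the answer is frame-independent, so this choice is without loss of generality.
1. M lies on line YV with YM:MV = 2:3 ⇒ M = (0, 3/5)
2. E is the midpoint of YL ⇒ E = (1, 5/2)
3. Q lies on line TV with TQ:QV = 5:4 ⇒ Q = (4/9, 0)
4. J is where the line through Y parallel to QV meets line QE ⇒ J = (2/3, 1)
5. Z is the intersection of line ML and line JV ⇒ Z = (-3, -9/2)
6. B is the midpoint of JE ⇒ B = (5/6, 7/4)
2·[ZTJ] = 11/2, 2·[BMZ] = 4/5
[ZTJ]:[BMZ] = 11/2:4/5 = 55/8

[ZTJ]:[BMZ] = 55/8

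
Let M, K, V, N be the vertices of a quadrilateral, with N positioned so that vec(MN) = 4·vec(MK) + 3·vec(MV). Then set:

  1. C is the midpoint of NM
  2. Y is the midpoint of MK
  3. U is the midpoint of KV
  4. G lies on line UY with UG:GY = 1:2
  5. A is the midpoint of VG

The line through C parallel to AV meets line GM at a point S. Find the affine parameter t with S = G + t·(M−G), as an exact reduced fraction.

t = -19/6

Work in coordinates with M = (0, 0), K = (1, 0), V = (0, 1), N = (4, 3).
1. C is the midpoint of NM ⇒ C = (2, 3/2)
2. Y is the midpoint of MK ⇒ Y = (1/2, 0)
3. U is the midpoint of KV ⇒ U = (1/2, 1/2)
4. G lies on line UY with UG:GY = 1:2 ⇒ G = (1/2, 1/3)
5. A is the midpoint of VG ⇒ A = (1/4, 2/3)
through C parallel to AV: direction (-1/4, 1/3); meets GM at S = (25/12, 25/18)
S = G + t·(M−G) with t = -19/6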